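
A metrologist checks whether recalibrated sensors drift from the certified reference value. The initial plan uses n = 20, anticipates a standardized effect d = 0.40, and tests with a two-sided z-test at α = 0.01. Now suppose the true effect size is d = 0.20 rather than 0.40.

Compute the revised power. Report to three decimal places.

Power ≈ 0.047

With d = 0.20: δ = d·√n = 0.20 × √20 = 0.8944. Critical value z_{0.005} = 2.576.
Revised power = Φ(δ − 2.576) + Φ(−δ − 2.576) = Φ(-1.681) + Φ(-3.470) = 0.0463 + 0.0003 = 0.0466.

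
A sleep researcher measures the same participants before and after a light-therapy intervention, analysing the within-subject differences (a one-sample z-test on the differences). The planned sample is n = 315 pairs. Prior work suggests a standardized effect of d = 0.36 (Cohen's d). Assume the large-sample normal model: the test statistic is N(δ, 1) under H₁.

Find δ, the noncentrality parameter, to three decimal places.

The noncentrality parameter scales effect size by the design's sample-size factor: δ = d·√n = 0.36 × √315 = 6.3894

δ ≈ 6.389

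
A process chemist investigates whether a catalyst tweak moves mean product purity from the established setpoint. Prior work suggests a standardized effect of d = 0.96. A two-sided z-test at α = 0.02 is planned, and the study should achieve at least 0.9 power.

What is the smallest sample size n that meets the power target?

n = 15

For power 0.9 need Φ(δ − z_{0.01}) = 0.9, so δ = z_{0.01} + z_{0.10} = 2.326 + 1.282 = 3.608.
(Ignoring the negligible lower-tail rejection probability gives the usual closed-form inversion.)
δ = d·√n ⇒ n = (δ/d)² = (3.608 / 0.96)² = 14.12.
Rounding up, n = 15.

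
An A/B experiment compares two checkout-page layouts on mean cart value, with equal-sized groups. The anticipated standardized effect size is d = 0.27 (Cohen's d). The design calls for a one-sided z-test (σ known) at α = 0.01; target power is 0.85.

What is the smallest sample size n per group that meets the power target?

n = 311 per group

For power 0.85 need Φ(δ − z_{0.01}) = 0.85, so δ = z_{0.01} + z_{0.15} = 2.326 + 1.036 = 3.363.
δ = d·√(n/2) ⇒ n = 2(δ/d)² = 2 × (3.363 / 0.27)² = 310.24.
Rounding up, n = 311 per group.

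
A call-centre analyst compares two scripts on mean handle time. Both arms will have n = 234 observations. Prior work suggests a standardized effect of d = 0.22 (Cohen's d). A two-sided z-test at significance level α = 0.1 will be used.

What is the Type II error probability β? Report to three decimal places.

β ≈ 0.231

Noncentrality parameter: δ = d·√(n/2) = 0.22 × √(234/2) = 2.3797
Critical value for a two-sided test at α = 0.1: z_{α/2} = 1.645.
Power = Φ(δ − 1.645) + Φ(−δ − 1.645) = Φ(0.735) + Φ(-4.025) = 0.7688 + 0.0000 = 0.7688.
Type II error: β = 1 − power = 1 − 0.7688 = 0.2312.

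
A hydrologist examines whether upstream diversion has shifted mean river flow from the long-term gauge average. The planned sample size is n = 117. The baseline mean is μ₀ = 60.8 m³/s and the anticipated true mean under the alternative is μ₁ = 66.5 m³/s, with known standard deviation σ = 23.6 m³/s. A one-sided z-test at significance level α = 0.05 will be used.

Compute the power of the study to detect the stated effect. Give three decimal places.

Standardized effect: d = |μ₁ − μ₀| / σ = |66.5 − 60.8| / 23.6 = 0.2415
Noncentrality parameter: δ = d·√n = 0.2415 × √117 = 2.6125
Critical value for a one-sided test at α = 0.05: z_α = 1.645.
Power = Φ(δ − 1.645) = Φ(0.968) = 0.8334.

Power ≈ 0.833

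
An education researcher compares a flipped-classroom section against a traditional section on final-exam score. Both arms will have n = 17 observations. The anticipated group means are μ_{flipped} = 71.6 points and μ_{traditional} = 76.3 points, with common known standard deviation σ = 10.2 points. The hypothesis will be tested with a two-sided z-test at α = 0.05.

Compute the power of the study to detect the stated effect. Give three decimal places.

Power ≈ 0.269

Standardized effect: d = |μ_{flipped} − μ_{traditional}| / σ = |71.6 − 76.3| / 10.2 = 0.4608
Noncentrality parameter: δ = d·√(n/2) = 0.4608 × √(17/2) = 1.3434
Two-sided α = 0.05 → critical value z_{0.025} = 1.960.
Power = Φ(δ − 1.960) + Φ(−δ − 1.960) = Φ(-0.617) + Φ(-3.303) = 0.2688 + 0.0005 = 0.2692.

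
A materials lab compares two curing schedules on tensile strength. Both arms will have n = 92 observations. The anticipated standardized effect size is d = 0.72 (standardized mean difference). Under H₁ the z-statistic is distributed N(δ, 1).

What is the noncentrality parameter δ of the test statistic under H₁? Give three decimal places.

δ = d·√(n/2) = 0.72 × √(92/2) = 4.8833

δ ≈ 4.883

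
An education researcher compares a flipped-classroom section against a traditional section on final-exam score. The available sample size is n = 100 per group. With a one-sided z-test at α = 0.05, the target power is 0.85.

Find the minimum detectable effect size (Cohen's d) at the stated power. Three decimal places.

d ≈ 0.379

Required noncentrality: δ = z_{0.05} + z_{0.15} = 1.645 + 1.036 = 2.681.
δ = d·√(n/2) ⇒ d = δ/√(n/2) = 2.681/√(100/2) = 0.3792.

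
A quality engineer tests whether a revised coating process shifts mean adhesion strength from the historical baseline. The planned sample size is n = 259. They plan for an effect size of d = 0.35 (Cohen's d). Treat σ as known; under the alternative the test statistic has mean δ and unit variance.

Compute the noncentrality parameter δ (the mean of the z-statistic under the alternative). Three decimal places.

δ ≈ 5.633

δ = d·√n = 0.35 × √259 = 5.6327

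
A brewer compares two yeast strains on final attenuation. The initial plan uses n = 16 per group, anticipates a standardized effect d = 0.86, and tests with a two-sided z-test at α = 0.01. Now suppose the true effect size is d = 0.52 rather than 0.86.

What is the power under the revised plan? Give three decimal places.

With d = 0.52: δ = d·√(n/2) = 0.52 × √(16/2) = 1.4708. Critical value z_{0.005} = 2.576.
Revised power = Φ(δ − 2.576) + Φ(−δ − 2.576) = Φ(-1.105) + Φ(-4.047) = 0.1346 + 0.0000 = 0.1346.

Power ≈ 0.135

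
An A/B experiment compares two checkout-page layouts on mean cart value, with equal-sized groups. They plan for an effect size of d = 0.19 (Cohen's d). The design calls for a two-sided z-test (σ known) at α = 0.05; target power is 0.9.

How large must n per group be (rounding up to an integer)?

For power 0.9 need Φ(δ − z_{0.025}) = 0.9, so δ = z_{0.025} + z_{0.10} = 1.960 + 1.282 = 3.242.
(Ignoring the negligible lower-tail rejection probability gives the usual closed-form inversion.)
δ = d·√(n/2) ⇒ n = 2(δ/d)² = 2 × (3.242 / 0.19)² = 582.13.
Round up to the next whole unit.

n = 583 per group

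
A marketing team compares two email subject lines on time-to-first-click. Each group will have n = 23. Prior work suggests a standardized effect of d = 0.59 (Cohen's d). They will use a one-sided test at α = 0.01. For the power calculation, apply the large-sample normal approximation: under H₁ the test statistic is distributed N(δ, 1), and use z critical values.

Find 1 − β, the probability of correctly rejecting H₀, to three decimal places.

Power ≈ 0.372

Noncentrality parameter: δ = d·√(n/2) = 0.59 × √(23/2) = 2.0008
One-sided α = 0.01 → critical value z_{0.01} = 2.326.
Power = Φ(δ − 2.326) = Φ(-0.326) = 0.3724.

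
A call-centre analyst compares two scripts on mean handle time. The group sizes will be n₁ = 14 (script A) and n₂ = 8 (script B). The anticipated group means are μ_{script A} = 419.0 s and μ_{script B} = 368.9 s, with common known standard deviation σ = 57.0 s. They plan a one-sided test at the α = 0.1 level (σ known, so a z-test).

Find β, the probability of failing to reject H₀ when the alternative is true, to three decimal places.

Standardized effect: d = |μ_{script A} − μ_{script B}| / σ = |419.0 − 368.9| / 57.0 = 0.8789
Noncentrality parameter: δ = d / √(1/n₁ + 1/n₂) = 0.8789 / √(1/14 + 1/8) = 1.9832
Critical value for a one-sided test at α = 0.1: z_α = 1.282.
Power = Φ(δ − 1.282) = Φ(0.702) = 0.7585.
Type II error: β = 1 − power = 1 − 0.7585 = 0.2415.

β ≈ 0.241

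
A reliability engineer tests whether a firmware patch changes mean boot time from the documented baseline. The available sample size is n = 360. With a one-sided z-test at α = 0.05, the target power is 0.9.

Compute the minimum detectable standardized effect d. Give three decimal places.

d ≈ 0.154

Required noncentrality: δ = z_{0.05} + z_{0.10} = 1.645 + 1.282 = 2.926.
δ = d·√n ⇒ d = δ/√n = 2.926/√360 = 0.1542.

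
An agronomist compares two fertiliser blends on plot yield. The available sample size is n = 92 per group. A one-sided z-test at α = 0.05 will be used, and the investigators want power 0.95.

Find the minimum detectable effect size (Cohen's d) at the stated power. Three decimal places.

Need Φ(δ − 1.645) = 0.95, so δ = 1.645 + 1.645 = 3.290.
δ = d·√(n/2) ⇒ d = δ/√(n/2) = 3.290/√(92/2) = 0.4850.

d ≈ 0.485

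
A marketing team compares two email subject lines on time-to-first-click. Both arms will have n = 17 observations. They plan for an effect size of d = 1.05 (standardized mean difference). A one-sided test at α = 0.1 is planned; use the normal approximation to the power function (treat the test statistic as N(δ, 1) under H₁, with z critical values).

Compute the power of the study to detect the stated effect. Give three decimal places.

Noncentrality parameter: δ = d·√(n/2) = 1.05 × √(17/2) = 3.0612
Critical value for a one-sided test at α = 0.1: z_α = 1.282.
Power = Φ(δ − 1.282) = Φ(1.780) = 0.9624.

Power ≈ 0.962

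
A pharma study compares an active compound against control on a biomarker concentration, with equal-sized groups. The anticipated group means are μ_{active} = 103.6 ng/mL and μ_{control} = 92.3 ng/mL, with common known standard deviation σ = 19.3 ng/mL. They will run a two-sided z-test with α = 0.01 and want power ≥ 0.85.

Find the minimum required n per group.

n = 77 per group

Standardized effect: d = |μ_{active} − μ_{control}| / σ = |103.6 − 92.3| / 19.3 = 0.5855
Set Φ(δ − 2.576) = 0.85; then δ − 2.576 = Φ⁻¹(0.85) = 1.036, giving δ = 3.612.
(Ignoring the negligible lower-tail rejection probability gives the usual closed-form inversion.)
δ = d·√(n/2) ⇒ n = 2(δ/d)² = 2 × (3.612 / 0.5855)² = 76.13.
Round up to the next whole unit.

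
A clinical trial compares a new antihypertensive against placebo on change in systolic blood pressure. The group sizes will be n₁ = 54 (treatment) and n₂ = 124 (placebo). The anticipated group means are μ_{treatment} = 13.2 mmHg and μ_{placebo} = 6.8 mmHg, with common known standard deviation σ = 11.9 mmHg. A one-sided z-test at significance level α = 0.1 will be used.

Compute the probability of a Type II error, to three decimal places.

Standardized effect: d = |μ_{treatment} − μ_{placebo}| / σ = |13.2 − 6.8| / 11.9 = 0.5378
Noncentrality parameter: δ = d / √(1/n₁ + 1/n₂) = 0.5378 / √(1/54 + 1/124) = 3.2986
Critical value for a one-sided test at α = 0.1: z_α = 1.282.
Power = P(Z > 1.282 − δ) = Φ(2.017) = 0.9782.
Type II error: β = 1 − power = 1 − 0.9782 = 0.0218.

β ≈ 0.022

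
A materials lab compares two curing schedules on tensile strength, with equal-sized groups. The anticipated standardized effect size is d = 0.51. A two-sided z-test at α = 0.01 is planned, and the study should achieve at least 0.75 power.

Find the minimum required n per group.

n = 82 per group

Set Φ(δ − 2.576) = 0.75; then δ − 2.576 = Φ⁻¹(0.75) = 0.674, giving δ = 3.250.
(The Φ(−δ − z_{α/2}) term is vanishingly small for δ > 0 and is dropped in the standard sample-size formula.)
δ = d·√(n/2) ⇒ n = 2(δ/d)² = 2 × (3.250 / 0.51)² = 81.23.
Rounding up, n = 82 per group.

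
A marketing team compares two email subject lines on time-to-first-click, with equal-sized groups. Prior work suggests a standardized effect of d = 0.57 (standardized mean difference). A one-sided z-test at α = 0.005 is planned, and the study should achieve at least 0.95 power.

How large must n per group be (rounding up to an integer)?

n = 110 per group

Set Φ(δ − 2.576) = 0.95; then δ − 2.576 = Φ⁻¹(0.95) = 1.645, giving δ = 4.221.
δ = d·√(n/2) ⇒ n = 2(δ/d)² = 2 × (4.221 / 0.57)² = 109.66.
Rounding up, n = 110 per group.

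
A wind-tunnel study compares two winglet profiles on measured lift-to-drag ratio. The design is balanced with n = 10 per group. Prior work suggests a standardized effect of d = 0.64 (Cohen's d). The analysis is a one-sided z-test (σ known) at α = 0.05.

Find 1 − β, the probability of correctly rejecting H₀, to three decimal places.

Power ≈ 0.415

Noncentrality parameter: λ = d·√(n/2) = 0.64 × √(10/2) = 1.4311
Critical value for a one-sided test at α = 0.05: z_α = 1.645.
Power = Φ(λ − 1.645) = Φ(-0.214) = 0.4154.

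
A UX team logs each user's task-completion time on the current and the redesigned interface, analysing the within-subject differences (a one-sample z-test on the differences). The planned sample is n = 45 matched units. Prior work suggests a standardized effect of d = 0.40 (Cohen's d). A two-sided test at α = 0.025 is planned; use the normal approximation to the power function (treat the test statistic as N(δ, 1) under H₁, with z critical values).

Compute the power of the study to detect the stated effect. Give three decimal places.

Power ≈ 0.671

Noncentrality parameter: δ = d·√n = 0.40 × √45 = 2.6833
Two-sided α = 0.025 → critical value z_{0.0125} = 2.241.
Power = Φ(δ − 2.241) + Φ(−δ − 2.241) = Φ(0.442) + Φ(-4.925) = 0.6707 + 0.0000 = 0.6707.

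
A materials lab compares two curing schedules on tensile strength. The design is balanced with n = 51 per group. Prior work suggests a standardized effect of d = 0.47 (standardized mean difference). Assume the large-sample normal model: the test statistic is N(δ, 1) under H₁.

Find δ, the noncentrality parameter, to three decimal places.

δ ≈ 2.373

The noncentrality parameter scales effect size by the design's sample-size factor: δ = d·√(n/2) = 0.47 × √(51/2) = 2.3734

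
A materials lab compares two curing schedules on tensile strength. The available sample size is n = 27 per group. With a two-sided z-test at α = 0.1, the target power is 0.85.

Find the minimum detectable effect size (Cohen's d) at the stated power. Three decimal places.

d ≈ 0.730

Required noncentrality: δ = z_{0.05} + z_{0.15} = 1.645 + 1.036 = 2.681.
(Lower-tail contribution to power is negligible for δ > 0.)
δ = d·√(n/2) ⇒ d = δ/√(n/2) = 2.681/√(27/2) = 0.7298.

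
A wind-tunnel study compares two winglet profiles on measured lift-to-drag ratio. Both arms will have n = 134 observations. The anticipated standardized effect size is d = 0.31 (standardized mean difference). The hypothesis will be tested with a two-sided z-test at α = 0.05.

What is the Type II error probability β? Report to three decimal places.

Noncentrality parameter: δ = d·√(n/2) = 0.31 × √(134/2) = 2.5375
Critical value for a two-sided test at α = 0.05: z_{α/2} = 1.960.
Power = Φ(δ − 1.960) + Φ(−δ − 1.960) = Φ(0.577) + Φ(-4.497) = 0.7182 + 0.0000 = 0.7182.
Type II error: β = 1 − power = 1 − 0.7182 = 0.2818.

β ≈ 0.282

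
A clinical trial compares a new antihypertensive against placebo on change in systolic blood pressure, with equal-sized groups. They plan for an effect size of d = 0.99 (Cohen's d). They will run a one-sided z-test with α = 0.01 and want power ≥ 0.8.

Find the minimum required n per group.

n = 21 per group

For power 0.8 need Φ(δ − z_{0.01}) = 0.8, so δ = z_{0.01} + z_{0.20} = 2.326 + 0.842 = 3.168.
δ = d·√(n/2) ⇒ n = 2(δ/d)² = 2 × (3.168 / 0.99)² = 20.48.
Rounding up, n = 21 per group.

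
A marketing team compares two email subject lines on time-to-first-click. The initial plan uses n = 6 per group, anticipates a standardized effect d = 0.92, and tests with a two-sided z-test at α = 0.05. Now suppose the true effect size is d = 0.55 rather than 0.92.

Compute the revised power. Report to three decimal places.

With d = 0.55: δ = d·√(n/2) = 0.55 × √(6/2) = 0.9526. Critical value z_{0.025} = 1.960.
Revised power = Φ(δ − 1.960) + Φ(−δ − 1.960) = Φ(-1.007) + Φ(-2.913) = 0.1569 + 0.0018 = 0.1587.

Power ≈ 0.159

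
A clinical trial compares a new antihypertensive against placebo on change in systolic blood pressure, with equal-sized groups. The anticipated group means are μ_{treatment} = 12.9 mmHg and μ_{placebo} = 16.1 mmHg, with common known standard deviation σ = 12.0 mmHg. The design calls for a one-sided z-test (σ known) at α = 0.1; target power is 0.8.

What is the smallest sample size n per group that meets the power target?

n = 127 per group

Standardized effect: d = |μ_{treatment} − μ_{placebo}| / σ = |12.9 − 16.1| / 12.0 = 0.2667
Set Φ(δ − 1.282) = 0.8; then δ − 1.282 = Φ⁻¹(0.8) = 0.842, giving δ = 2.123.
δ = d·√(n/2) ⇒ n = 2(δ/d)² = 2 × (2.123 / 0.2667)² = 126.78.
Round up to the next whole unit.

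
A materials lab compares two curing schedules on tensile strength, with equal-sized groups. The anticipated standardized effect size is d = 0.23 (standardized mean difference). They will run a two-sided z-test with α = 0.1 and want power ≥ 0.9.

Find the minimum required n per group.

Set Φ(δ − 1.645) = 0.9; then δ − 1.645 = Φ⁻¹(0.9) = 1.282, giving δ = 2.926.
(For δ > 0 the lower-tail rejection region contributes negligibly to power, so the one-term inversion is standard.)
δ = d·√(n/2) ⇒ n = 2(δ/d)² = 2 × (2.926 / 0.23)² = 323.77.
Round up to the next whole unit.

n = 324 per group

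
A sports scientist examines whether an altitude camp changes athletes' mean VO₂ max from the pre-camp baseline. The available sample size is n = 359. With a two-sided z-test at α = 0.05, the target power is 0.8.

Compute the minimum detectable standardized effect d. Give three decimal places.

d ≈ 0.148

Required noncentrality: δ = z_{0.025} + z_{0.20} = 1.960 + 0.842 = 2.802.
(Lower-tail contribution to power is negligible for δ > 0.)
δ = d·√n ⇒ d = δ/√n = 2.802/√359 = 0.1479.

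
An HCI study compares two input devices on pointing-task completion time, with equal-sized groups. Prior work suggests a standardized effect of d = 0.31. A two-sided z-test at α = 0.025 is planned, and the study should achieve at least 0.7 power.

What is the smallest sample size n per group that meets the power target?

Set Φ(δ − 2.241) = 0.7; then δ − 2.241 = Φ⁻¹(0.7) = 0.524, giving δ = 2.766.
(The Φ(−δ − z_{α/2}) term is vanishingly small for δ > 0 and is dropped in the standard sample-size formula.)
δ = d·√(n/2) ⇒ n = 2(δ/d)² = 2 × (2.766 / 0.31)² = 159.20.
Rounding up, n = 160 per group.

n = 160 per group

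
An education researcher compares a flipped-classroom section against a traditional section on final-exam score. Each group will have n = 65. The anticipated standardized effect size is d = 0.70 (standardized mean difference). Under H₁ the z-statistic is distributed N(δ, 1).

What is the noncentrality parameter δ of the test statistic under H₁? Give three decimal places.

The noncentrality parameter scales effect size by the design's sample-size factor: δ = d·√(n/2) = 0.70 × √(65/2) = 3.9906

δ ≈ 3.991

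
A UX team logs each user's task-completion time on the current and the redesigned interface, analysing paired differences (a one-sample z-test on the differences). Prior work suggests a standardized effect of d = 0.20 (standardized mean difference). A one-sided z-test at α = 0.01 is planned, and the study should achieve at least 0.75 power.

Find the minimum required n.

For power 0.75 need Φ(δ − z_{0.01}) = 0.75, so δ = z_{0.01} + z_{0.25} = 2.326 + 0.674 = 3.001.
δ = d·√n ⇒ n = (δ/d)² = (3.001 / 0.20)² = 225.13.
Rounding up, n = 226.

n = 226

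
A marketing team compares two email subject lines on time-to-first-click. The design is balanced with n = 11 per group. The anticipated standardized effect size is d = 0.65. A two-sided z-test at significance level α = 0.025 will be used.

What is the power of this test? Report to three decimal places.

Power ≈ 0.237

Noncentrality parameter: δ = d·√(n/2) = 0.65 × √(11/2) = 1.5244
Critical value for a two-sided test at α = 0.025: z_{α/2} = 2.241.
Power = Φ(δ − 2.241) + Φ(−δ − 2.241) = Φ(-0.717) + Φ(-3.766) = 0.2367 + 0.0001 = 0.2368.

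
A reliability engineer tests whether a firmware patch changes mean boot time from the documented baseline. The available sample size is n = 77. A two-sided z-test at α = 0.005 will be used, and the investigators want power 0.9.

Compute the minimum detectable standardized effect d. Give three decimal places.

d ≈ 0.466

Need Φ(δ − 2.807) = 0.9, so δ = 2.807 + 1.282 = 4.089.
(Lower-tail contribution to power is negligible for δ > 0.)
δ = d·√n ⇒ d = δ/√n = 4.089/√77 = 0.4659.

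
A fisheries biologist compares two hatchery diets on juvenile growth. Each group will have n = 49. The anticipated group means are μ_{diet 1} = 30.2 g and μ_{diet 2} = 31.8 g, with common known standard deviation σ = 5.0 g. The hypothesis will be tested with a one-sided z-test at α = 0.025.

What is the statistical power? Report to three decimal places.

Power ≈ 0.353

Standardized effect: d = |μ_{diet 1} − μ_{diet 2}| / σ = |30.2 − 31.8| / 5.0 = 0.3200
Noncentrality parameter: δ = d·√(n/2) = 0.3200 × √(49/2) = 1.5839
One-sided α = 0.025 → critical value z_{0.025} = 1.960.
Power = Φ(δ − 1.960) = Φ(-0.376) = 0.3534.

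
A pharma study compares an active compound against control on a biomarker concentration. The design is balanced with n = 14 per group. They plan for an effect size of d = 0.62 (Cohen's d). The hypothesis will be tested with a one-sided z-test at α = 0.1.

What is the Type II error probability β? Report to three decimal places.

β ≈ 0.360

Noncentrality parameter: δ = d·√(n/2) = 0.62 × √(14/2) = 1.6404
One-sided α = 0.1 → critical value z_{0.1} = 1.282.
Power = Φ(δ − 1.282) = Φ(0.359) = 0.6401.
Type II error: β = 1 − power = 1 − 0.6401 = 0.3599.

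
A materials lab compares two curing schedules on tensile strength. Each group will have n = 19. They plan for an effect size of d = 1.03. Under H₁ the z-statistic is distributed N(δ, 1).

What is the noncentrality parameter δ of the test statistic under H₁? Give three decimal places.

The noncentrality parameter scales effect size by the design's sample-size factor: δ = d·√(n/2) = 1.03 × √(19/2) = 3.1747

δ ≈ 3.175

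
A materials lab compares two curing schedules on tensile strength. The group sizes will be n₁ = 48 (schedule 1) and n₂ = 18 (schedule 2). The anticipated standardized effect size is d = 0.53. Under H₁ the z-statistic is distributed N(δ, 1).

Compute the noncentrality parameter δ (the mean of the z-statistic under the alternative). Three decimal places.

The noncentrality parameter scales effect size by the design's sample-size factor: δ = d / √(1/n₁ + 1/n₂) = 0.53 / √(1/48 + 1/18) = 1.9176

δ ≈ 1.918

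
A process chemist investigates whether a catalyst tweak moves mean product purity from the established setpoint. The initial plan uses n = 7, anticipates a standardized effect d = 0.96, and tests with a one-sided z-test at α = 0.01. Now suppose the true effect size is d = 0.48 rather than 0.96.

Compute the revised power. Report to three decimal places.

With d = 0.48: δ = d·√n = 0.48 × √7 = 1.2700. Critical value z_{0.01} = 2.326.
Revised power = Φ(δ − 2.326) = Φ(-1.056) = 0.1454.

Power ≈ 0.145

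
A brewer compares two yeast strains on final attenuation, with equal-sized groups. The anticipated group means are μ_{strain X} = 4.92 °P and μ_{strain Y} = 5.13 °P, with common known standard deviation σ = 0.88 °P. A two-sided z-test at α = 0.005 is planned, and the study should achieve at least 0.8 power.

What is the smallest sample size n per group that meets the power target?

n = 468 per group

Standardized effect: d = |μ_{strain X} − μ_{strain Y}| / σ = |4.92 − 5.13| / 0.88 = 0.2386
For power 0.8 need Φ(δ − z_{0.0025}) = 0.8, so δ = z_{0.0025} + z_{0.20} = 2.807 + 0.842 = 3.649.
(Ignoring the negligible lower-tail rejection probability gives the usual closed-form inversion.)
δ = d·√(n/2) ⇒ n = 2(δ/d)² = 2 × (3.649 / 0.2386)² = 467.54.
Round up to the next whole unit.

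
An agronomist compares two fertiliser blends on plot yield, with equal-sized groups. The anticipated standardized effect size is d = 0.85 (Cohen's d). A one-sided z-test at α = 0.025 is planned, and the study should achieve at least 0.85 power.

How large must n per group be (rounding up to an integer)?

For power 0.85 need Φ(δ − z_{0.025}) = 0.85, so δ = z_{0.025} + z_{0.15} = 1.960 + 1.036 = 2.996.
δ = d·√(n/2) ⇒ n = 2(δ/d)² = 2 × (2.996 / 0.85)² = 24.85.
Rounding up, n = 25 per group.

n = 25 per group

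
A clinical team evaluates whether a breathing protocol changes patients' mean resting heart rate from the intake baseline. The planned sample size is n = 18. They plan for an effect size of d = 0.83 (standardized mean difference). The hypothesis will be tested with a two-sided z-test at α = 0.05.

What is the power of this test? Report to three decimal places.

Noncentrality parameter: δ = d·√n = 0.83 × √18 = 3.5214
Critical value for a two-sided test at α = 0.05: z_{α/2} = 1.960.
Power = Φ(δ − 1.960) + Φ(−δ − 1.960) = Φ(1.561) + Φ(-5.481) = 0.9408 + 0.0000 = 0.9408.

Power ≈ 0.941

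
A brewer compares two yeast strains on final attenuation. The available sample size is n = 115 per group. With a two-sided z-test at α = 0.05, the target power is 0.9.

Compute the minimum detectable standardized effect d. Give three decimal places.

d ≈ 0.427

Required noncentrality: δ = z_{0.025} + z_{0.10} = 1.960 + 1.282 = 3.242.
(Lower-tail contribution to power is negligible for δ > 0.)
δ = d·√(n/2) ⇒ d = δ/√(n/2) = 3.242/√(115/2) = 0.4275.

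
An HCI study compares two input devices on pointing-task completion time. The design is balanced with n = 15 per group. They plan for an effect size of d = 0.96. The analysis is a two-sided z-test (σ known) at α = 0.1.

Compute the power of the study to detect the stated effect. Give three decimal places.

Noncentrality parameter: δ = d·√(n/2) = 0.96 × √(15/2) = 2.6291
Critical value for a two-sided test at α = 0.1: z_{α/2} = 1.645.
Power = Φ(δ − 1.645) + Φ(−δ − 1.645) = Φ(0.984) + Φ(-4.274) = 0.8375 + 0.0000 = 0.8375.

Power ≈ 0.838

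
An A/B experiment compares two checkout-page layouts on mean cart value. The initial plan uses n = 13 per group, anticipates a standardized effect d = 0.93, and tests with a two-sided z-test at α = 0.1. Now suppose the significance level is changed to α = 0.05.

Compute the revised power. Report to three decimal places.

δ = d·√(n/2) = 0.93 × √(13/2) = 2.3710 (unchanged). New critical value: z_{0.025} = 1.960.
Revised power = Φ(δ − 1.960) + Φ(−δ − 1.960) = Φ(0.411) + Φ(-4.331) = 0.6595 + 0.0000 = 0.6595.

Power ≈ 0.660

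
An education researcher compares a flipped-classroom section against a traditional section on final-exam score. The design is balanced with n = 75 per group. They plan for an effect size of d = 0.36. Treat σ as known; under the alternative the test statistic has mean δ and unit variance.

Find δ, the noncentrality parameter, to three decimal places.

The noncentrality parameter scales effect size by the design's sample-size factor: δ = d·√(n/2) = 0.36 × √(75/2) = 2.2045

δ ≈ 2.205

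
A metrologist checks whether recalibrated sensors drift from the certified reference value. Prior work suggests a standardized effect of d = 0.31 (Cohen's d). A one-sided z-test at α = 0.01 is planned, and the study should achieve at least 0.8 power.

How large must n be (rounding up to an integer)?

For power 0.8 need Φ(δ − z_{0.01}) = 0.8, so δ = z_{0.01} + z_{0.20} = 2.326 + 0.842 = 3.168.
δ = d·√n ⇒ n = (δ/d)² = (3.168 / 0.31)² = 104.43.
Rounding up, n = 105.

n = 105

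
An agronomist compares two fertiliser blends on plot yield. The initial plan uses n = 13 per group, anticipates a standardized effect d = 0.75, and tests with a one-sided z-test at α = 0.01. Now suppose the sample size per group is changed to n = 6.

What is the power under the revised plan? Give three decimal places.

Power ≈ 0.152

With n = 6 per group: δ = d·√(n/2) = 0.75 × √(6/2) = 1.2990. Critical value z_{0.01} = 2.326.
Revised power = P(Z > 2.326 − δ) = Φ(-1.027) = 0.1521.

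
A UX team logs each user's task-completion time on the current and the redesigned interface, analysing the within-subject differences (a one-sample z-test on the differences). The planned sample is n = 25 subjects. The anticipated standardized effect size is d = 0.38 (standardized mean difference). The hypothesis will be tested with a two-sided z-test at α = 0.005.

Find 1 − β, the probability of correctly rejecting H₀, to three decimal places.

Power ≈ 0.182

Noncentrality parameter: λ = d·√n = 0.38 × √25 = 1.9000
Critical value for a two-sided test at α = 0.005: z_{α/2} = 2.807.
Power = Φ(λ − 2.807) + Φ(−λ − 2.807) = Φ(-0.907) + Φ(-4.707) = 0.1822 + 0.0000 = 0.1822.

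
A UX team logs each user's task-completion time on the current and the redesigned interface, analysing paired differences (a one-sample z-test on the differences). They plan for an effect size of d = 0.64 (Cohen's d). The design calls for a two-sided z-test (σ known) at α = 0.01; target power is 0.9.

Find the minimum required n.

For power 0.9 need Φ(δ − z_{0.005}) = 0.9, so δ = z_{0.005} + z_{0.10} = 2.576 + 1.282 = 3.857.
(For δ > 0 the lower-tail rejection region contributes negligibly to power, so the one-term inversion is standard.)
δ = d·√n ⇒ n = (δ/d)² = (3.857 / 0.64)² = 36.33.
Rounding up, n = 37.

n = 37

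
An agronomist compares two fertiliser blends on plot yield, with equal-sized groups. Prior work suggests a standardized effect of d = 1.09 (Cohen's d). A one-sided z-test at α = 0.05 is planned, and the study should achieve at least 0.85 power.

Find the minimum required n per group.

n = 13 per group

For power 0.85 need Φ(δ − z_{0.05}) = 0.85, so δ = z_{0.05} + z_{0.15} = 1.645 + 1.036 = 2.681.
δ = d·√(n/2) ⇒ n = 2(δ/d)² = 2 × (2.681 / 1.09)² = 12.10.
Rounding up, n = 13 per group.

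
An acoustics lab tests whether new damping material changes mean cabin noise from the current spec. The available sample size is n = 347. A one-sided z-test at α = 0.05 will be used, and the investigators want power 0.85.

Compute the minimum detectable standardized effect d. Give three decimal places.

d ≈ 0.144

Need Φ(δ − 1.645) = 0.85, so δ = 1.645 + 1.036 = 2.681.
δ = d·√n ⇒ d = δ/√n = 2.681/√347 = 0.1439.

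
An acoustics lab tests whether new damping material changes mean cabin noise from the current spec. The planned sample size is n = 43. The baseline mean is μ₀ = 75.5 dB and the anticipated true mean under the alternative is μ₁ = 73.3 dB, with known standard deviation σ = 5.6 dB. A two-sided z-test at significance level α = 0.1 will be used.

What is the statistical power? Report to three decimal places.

Standardized effect: d = |μ₁ − μ₀| / σ = |73.3 − 75.5| / 5.6 = 0.3929
Noncentrality parameter: δ = d·√n = 0.3929 × √43 = 2.5761
Critical value for a two-sided test at α = 0.1: z_{α/2} = 1.645.
Power = Φ(δ − 1.645) + Φ(−δ − 1.645) = Φ(0.931) + Φ(-4.221) = 0.8241 + 0.0000 = 0.8242.

Power ≈ 0.824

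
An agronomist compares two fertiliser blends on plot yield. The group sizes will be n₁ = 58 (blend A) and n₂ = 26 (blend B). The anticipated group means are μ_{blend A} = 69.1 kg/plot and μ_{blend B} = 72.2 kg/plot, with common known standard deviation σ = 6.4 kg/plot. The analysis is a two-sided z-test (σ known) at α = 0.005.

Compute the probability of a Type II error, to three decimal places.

Standardized effect: d = |μ_{blend A} − μ_{blend B}| / σ = |69.1 − 72.2| / 6.4 = 0.4844
Noncentrality parameter: δ = d / √(1/n₁ + 1/n₂) = 0.4844 / √(1/58 + 1/26) = 2.0523
Two-sided α = 0.005 → critical value z_{0.0025} = 2.807.
Power = Φ(δ − 2.807) + Φ(−δ − 2.807) = Φ(-0.755) + Φ(-4.859) = 0.2252 + 0.0000 = 0.2252.
Type II error: β = 1 − power = 1 − 0.2252 = 0.7748.

β ≈ 0.775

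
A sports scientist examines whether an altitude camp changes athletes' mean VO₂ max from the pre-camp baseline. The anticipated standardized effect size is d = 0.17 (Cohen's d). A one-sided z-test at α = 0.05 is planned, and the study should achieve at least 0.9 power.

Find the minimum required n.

n = 297

For power 0.9 need Φ(δ − z_{0.05}) = 0.9, so δ = z_{0.05} + z_{0.10} = 1.645 + 1.282 = 2.926.
δ = d·√n ⇒ n = (δ/d)² = (2.926 / 0.17)² = 296.33.
Round up to the next whole unit.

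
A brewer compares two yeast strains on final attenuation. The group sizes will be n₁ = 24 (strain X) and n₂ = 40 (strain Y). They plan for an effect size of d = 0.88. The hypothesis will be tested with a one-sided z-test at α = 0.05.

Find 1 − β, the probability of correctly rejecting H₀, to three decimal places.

Noncentrality parameter: λ = d / √(1/n₁ + 1/n₂) = 0.88 / √(1/24 + 1/40) = 3.4082
Critical value for a one-sided test at α = 0.05: z_α = 1.645.
Power = Φ(λ − 1.645) = Φ(1.763) = 0.9611.

Power ≈ 0.961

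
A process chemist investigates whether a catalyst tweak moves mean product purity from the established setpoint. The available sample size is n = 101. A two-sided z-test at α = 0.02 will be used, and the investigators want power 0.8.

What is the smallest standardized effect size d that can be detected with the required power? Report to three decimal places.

d ≈ 0.315

Need Φ(δ − 2.326) = 0.8, so δ = 2.326 + 0.842 = 3.168.
(The second rejection-region term Φ(−δ − z_{α/2}) is negligible and dropped.)
δ = d·√n ⇒ d = δ/√n = 3.168/√101 = 0.3152.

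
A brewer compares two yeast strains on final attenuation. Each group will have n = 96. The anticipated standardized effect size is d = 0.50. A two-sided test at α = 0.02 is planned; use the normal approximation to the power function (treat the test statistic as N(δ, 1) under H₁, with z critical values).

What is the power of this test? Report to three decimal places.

Power ≈ 0.872

Noncentrality parameter: δ = d·√(n/2) = 0.50 × √(96/2) = 3.4641
Two-sided α = 0.02 → critical value z_{0.01} = 2.326.
Power = Φ(δ − 2.326) + Φ(−δ − 2.326) = Φ(1.138) + Φ(-5.790) = 0.8724 + 0.0000 = 0.8724.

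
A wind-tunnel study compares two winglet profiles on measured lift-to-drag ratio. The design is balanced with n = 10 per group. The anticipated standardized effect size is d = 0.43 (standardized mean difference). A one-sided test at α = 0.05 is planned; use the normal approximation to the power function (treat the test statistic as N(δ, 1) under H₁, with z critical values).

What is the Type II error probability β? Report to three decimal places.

β ≈ 0.753

Noncentrality parameter: δ = d·√(n/2) = 0.43 × √(10/2) = 0.9615
Critical value for a one-sided test at α = 0.05: z_α = 1.645.
Power = Φ(δ − 1.645) = Φ(-0.683) = 0.2472.
Type II error: β = 1 − power = 1 − 0.2472 = 0.7528.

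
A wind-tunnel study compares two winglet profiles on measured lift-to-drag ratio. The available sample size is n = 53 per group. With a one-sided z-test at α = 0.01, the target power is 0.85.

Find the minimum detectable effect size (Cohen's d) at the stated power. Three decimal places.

Required noncentrality: δ = z_{0.01} + z_{0.15} = 2.326 + 1.036 = 3.363.
δ = d·√(n/2) ⇒ d = δ/√(n/2) = 3.363/√(53/2) = 0.6532.

d ≈ 0.653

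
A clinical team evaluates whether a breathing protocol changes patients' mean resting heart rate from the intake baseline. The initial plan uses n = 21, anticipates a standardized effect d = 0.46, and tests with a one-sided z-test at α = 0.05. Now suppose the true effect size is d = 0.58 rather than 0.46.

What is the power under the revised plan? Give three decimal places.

With d = 0.58: δ = d·√n = 0.58 × √21 = 2.6579. Critical value z_{0.05} = 1.645.
Revised power = P(Z > 1.645 − δ) = Φ(1.013) = 0.8445.

Power ≈ 0.844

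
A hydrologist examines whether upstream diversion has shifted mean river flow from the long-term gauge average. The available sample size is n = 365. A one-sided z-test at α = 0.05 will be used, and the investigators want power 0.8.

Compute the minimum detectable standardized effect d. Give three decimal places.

d ≈ 0.130

Required noncentrality: δ = z_{0.05} + z_{0.20} = 1.645 + 0.842 = 2.486.
δ = d·√n ⇒ d = δ/√n = 2.486/√365 = 0.1301.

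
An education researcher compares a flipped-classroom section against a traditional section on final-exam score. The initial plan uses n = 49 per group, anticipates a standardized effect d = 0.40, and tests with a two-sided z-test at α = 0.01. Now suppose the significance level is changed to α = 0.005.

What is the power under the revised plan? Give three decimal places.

Power ≈ 0.204

δ = d·√(n/2) = 0.40 × √(49/2) = 1.9799 (unchanged). New critical value: z_{0.0025} = 2.807.
Revised power = Φ(δ − 2.807) + Φ(−δ − 2.807) = Φ(-0.827) + Φ(-4.787) = 0.2041 + 0.0000 = 0.2041.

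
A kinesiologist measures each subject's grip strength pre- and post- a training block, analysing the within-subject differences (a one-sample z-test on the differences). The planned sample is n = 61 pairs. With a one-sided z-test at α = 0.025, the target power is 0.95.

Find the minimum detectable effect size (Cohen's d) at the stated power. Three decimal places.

d ≈ 0.462

Need Φ(δ − 1.960) = 0.95, so δ = 1.960 + 1.645 = 3.605.
δ = d·√n ⇒ d = δ/√n = 3.605/√61 = 0.4615.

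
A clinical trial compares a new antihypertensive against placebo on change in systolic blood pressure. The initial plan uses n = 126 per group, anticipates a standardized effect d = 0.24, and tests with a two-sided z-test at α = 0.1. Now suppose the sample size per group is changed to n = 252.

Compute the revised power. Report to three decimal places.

With n = 252 per group: δ = d·√(n/2) = 0.24 × √(252/2) = 2.6940. Critical value z_{0.05} = 1.645.
Revised power = Φ(δ − 1.645) + Φ(−δ − 1.645) = Φ(1.049) + Φ(-4.339) = 0.8529 + 0.0000 = 0.8530.

Power ≈ 0.853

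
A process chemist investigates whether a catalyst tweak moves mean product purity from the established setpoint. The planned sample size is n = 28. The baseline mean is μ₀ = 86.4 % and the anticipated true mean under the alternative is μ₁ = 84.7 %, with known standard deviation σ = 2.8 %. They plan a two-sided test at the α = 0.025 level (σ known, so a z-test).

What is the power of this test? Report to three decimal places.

Power ≈ 0.834

Standardized effect: d = |μ₁ − μ₀| / σ = |84.7 − 86.4| / 2.8 = 0.6071
Noncentrality parameter: δ = d·√n = 0.6071 × √28 = 3.2127
Two-sided α = 0.025 → critical value z_{0.0125} = 2.241.
Power = Φ(δ − 2.241) + Φ(−δ − 2.241) = Φ(0.971) + Φ(-5.454) = 0.8343 + 0.0000 = 0.8343.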